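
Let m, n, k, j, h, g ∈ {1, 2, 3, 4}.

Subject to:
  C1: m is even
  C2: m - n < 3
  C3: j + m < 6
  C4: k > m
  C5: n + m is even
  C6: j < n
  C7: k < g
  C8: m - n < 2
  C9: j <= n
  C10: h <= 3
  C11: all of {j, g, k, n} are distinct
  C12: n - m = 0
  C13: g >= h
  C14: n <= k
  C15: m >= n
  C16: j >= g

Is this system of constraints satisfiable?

Unsatisfiable

Constraints 4, 6, 7, 15, and 16 give n ≤ m, m < k, k < g, g ≤ j, j < n. Chaining: n ≤ m < k < g ≤ j < n, which forces n < n — impossible.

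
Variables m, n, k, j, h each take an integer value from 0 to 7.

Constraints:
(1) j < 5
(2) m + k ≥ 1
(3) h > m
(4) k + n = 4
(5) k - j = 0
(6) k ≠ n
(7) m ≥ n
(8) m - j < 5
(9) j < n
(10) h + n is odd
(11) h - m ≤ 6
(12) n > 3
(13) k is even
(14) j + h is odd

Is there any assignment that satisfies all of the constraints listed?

Satisfiable

Setting (m, n, k, j, h) = (4, 4, 0, 0, 7) satisfies everything: constraint 2: m + k = 4; constraint 4: k + n = 4; constraint 5: k - j = 0, and the others follow.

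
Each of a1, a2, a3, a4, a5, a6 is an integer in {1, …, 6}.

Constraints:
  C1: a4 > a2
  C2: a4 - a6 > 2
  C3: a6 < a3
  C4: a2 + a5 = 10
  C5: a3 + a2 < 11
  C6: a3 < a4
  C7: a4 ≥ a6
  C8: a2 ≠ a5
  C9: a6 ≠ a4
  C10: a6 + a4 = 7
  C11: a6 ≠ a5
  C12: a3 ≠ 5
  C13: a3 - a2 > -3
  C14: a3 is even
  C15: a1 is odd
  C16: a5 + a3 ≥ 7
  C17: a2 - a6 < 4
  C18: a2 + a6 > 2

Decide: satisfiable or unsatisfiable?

Satisfiable

The assignment a1 = 1, a2 = 4, a3 = 4, a4 = 6, a5 = 6, a6 = 1 works:
  constraint 2 holds since a4 - a6 = 5.
  constraint 4 holds since a2 + a5 = 10.
The rest check out directly.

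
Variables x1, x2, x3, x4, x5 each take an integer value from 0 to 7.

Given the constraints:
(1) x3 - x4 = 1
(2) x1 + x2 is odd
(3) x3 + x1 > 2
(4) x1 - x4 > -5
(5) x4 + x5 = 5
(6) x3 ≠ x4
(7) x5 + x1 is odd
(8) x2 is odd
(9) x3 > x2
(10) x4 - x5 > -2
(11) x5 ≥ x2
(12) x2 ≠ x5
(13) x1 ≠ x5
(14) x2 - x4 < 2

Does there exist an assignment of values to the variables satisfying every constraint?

Satisfiable

Take x1 = 0, x2 = 1, x3 = 3, x4 = 2, x5 = 3. Then constraint 1: x3 - x4 = 1; constraint 3: x3 + x1 = 3, and every other listed constraint is also met.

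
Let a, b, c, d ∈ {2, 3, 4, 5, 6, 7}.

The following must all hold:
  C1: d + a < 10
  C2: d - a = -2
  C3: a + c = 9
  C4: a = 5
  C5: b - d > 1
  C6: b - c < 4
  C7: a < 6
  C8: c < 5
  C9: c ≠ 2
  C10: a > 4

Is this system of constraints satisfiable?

Try a = 5, b = 5, c = 4, d = 3.
Check constraint 1: d + a = 8; constraint 2: d - a = -2. The remaining constraints are straightforward to verify.

Satisfiable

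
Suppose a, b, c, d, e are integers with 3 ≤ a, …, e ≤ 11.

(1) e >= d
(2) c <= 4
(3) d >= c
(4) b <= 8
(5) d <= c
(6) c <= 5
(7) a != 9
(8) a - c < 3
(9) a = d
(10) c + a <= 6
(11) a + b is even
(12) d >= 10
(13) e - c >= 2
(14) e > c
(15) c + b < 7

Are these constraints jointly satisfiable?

From constraints 5 and 12: c ≥ d and d ≥ 10, so c ≥ 10. From constraint 2: c ≤ 4. But 4 < 10, so no value of c works.

Unsatisfiable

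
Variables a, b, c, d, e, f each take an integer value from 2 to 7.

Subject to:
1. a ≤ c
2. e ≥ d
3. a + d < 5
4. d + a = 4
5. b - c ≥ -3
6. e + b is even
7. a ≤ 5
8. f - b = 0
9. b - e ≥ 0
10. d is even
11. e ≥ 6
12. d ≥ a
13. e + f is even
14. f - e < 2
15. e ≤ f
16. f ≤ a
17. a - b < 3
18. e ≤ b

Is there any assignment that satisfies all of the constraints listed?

Unsatisfiable

From constraints 11 and 15: f ≥ e and e ≥ 6, so f ≥ 6. From constraints 7 and 16: f ≤ a and a ≤ 5, so f ≤ 5. But 5 < 6, so no value of f works.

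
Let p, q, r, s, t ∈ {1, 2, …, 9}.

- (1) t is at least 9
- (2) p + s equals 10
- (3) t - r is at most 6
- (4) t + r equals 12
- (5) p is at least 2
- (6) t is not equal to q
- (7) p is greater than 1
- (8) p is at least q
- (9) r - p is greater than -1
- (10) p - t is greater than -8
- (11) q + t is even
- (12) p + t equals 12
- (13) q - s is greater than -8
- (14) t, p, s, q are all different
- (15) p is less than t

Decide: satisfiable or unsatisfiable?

Satisfiable

The assignment p = 3, q = 1, r = 3, s = 7, t = 9 works:
  constraint 2 holds since p + s = 10.
  constraint 3 holds since t - r = 6.
The rest check out directly.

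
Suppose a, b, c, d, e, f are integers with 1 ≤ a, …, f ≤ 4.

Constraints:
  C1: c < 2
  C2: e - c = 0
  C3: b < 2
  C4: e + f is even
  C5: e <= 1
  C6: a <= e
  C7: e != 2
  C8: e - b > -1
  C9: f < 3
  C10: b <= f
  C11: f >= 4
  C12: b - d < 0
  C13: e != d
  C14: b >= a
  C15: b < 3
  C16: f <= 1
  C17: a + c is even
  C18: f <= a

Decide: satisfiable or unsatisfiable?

Unsatisfiable

From constraints 11 and 18: a ≥ f and f ≥ 4, so a ≥ 4. From constraints 5 and 6: a ≤ e and e ≤ 1, so a ≤ 1. But 1 < 4, so no value of a works.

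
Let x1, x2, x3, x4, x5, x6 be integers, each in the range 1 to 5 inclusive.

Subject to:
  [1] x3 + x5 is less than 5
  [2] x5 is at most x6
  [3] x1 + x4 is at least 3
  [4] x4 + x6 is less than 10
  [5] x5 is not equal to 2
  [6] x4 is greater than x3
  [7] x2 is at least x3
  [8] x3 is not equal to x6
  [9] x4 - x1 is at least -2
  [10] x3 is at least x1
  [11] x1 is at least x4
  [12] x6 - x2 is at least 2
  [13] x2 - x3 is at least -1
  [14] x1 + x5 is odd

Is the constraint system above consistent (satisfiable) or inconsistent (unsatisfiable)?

Constraints 6, 10, and 11 give x3 < x4, x4 ≤ x1, x1 ≤ x3. Chaining: x3 < x4 ≤ x1 ≤ x3, which forces x3 < x3 — impossible.

Unsatisfiable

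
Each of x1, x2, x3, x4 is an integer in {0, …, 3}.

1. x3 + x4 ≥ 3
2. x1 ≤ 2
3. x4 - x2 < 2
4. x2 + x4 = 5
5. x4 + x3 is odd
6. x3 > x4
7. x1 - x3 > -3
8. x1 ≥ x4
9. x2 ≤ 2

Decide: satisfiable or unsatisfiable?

From constraint 9: x2 ≤ 2. From constraints 2 and 8: x4 ≤ x1 ≤ 2. Hence x2 + x4 ≤ 4. But constraint 4 requires x2 + x4 = 5, and 5 > 4. Contradiction.

Unsatisfiable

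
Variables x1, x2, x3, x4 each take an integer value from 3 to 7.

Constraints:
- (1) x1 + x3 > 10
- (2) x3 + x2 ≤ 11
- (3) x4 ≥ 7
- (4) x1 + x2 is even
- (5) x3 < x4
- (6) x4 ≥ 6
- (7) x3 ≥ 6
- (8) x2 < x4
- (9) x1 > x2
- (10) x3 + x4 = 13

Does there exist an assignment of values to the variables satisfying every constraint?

Try x1 = 7, x2 = 3, x3 = 6, x4 = 7.
Check constraint 1: x1 + x3 = 13; constraint 2: x3 + x2 = 9. The remaining constraints are straightforward to verify.

Satisfiable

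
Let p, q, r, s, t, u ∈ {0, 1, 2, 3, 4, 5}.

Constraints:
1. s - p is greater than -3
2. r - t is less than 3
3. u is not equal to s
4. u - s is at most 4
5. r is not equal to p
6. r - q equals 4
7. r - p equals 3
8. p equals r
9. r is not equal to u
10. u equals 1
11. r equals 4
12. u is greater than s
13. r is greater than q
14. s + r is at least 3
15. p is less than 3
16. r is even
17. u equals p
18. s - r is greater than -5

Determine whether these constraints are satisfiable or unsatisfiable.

Constraint 10 fixes u = 1 and constraint 11 fixes r = 4. Constraints 8 and 17 give u = p = r, so u = r. But 1 ≠ 4 — contradiction.

Unsatisfiable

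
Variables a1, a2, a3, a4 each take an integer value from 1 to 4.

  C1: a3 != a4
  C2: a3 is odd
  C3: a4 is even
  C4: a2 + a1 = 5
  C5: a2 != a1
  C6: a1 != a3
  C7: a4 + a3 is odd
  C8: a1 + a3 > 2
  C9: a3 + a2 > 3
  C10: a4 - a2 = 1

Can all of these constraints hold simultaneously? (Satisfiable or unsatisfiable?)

One satisfying assignment is a1 = 2, a2 = 3, a3 = 3, a4 = 4.
For the less obvious constraints — constraint 4: a2 + a1 = 5; constraint 8: a1 + a3 = 5; constraint 9: a3 + a2 = 6 — and the others hold by inspection.

Satisfiable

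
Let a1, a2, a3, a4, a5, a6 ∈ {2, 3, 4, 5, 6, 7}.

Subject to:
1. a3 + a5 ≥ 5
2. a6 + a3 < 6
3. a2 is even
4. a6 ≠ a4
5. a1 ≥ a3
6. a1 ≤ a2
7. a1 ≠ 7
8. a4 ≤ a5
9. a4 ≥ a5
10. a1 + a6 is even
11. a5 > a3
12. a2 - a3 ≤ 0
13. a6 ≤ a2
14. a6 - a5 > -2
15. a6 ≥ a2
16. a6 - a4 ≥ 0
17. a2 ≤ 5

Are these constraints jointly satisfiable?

Constraints 9, 11, 12, 13, and 16 give a3 < a5, a5 ≤ a4, a4 ≤ a6, a6 ≤ a2, a2 ≤ a3. Chaining: a3 < a5 ≤ a4 ≤ a6 ≤ a2 ≤ a3, which forces a3 < a3 — impossible.

Unsatisfiable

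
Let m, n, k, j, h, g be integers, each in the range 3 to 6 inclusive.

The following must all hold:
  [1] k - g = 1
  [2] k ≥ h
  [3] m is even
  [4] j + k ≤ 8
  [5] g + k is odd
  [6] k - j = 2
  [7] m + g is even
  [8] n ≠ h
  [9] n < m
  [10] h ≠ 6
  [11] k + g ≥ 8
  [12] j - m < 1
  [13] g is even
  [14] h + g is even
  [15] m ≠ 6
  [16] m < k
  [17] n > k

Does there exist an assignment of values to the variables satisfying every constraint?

Constraints 9, 16, and 17 give m < k, k < n, n < m. Chaining: m < k < n < m, which forces m < m — impossible.

Unsatisfiable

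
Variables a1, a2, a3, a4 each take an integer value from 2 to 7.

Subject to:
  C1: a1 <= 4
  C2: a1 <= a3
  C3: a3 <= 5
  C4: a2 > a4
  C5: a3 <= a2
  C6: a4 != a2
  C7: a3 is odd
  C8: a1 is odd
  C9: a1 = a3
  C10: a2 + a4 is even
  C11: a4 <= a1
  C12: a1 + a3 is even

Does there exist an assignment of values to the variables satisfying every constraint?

Satisfiable

The assignment a1 = 3, a2 = 7, a3 = 3, a4 = 3 works:
  constraint 7 holds since a3 = 3 is odd.
  constraint 8 holds since a1 = 3 is odd.
The rest check out directly.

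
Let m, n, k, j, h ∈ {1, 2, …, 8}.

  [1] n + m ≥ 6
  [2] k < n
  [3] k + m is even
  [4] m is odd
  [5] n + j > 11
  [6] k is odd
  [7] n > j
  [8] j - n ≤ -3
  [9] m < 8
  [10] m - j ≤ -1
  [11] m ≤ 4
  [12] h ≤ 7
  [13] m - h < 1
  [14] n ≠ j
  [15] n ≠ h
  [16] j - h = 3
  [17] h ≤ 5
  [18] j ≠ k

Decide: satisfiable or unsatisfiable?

Try m = 1, n = 8, k = 3, j = 4, h = 1.
Check constraint 1: n + m = 9; constraint 5: n + j = 12; constraint 8: j - n = -4. The remaining constraints are straightforward to verify.

Satisfiable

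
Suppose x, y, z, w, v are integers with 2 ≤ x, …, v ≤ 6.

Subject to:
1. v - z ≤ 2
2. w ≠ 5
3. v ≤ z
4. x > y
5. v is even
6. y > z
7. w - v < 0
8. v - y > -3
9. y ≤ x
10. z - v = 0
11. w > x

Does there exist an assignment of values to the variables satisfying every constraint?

Constraints 3, 6, 7, 9, and 11 give v ≤ z, z < y, y ≤ x, x < w, w < v. Chaining: v ≤ z < y ≤ x < w < v, which forces v < v — impossible.

Unsatisfiable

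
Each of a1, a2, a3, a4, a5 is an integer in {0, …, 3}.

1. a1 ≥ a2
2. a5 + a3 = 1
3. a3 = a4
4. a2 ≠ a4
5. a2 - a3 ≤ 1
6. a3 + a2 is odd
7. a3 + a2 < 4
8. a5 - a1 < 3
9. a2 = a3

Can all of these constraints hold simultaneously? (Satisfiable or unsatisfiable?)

From constraints 3 and 9, a2 = a3 = a4, so a2 = a4. But constraint 4 says a2 ≠ a4. Contradiction.

Unsatisfiable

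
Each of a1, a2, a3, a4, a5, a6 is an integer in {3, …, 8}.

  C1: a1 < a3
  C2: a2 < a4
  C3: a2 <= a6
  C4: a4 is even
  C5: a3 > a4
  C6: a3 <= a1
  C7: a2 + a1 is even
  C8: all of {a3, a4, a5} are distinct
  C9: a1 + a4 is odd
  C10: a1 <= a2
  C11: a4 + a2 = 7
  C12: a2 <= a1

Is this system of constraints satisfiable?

Unsatisfiable

Constraints 2, 5, 6, and 10 give a4 < a3, a3 ≤ a1, a1 ≤ a2, a2 < a4. Chaining: a4 < a3 ≤ a1 ≤ a2 < a4, which forces a4 < a4 — impossible.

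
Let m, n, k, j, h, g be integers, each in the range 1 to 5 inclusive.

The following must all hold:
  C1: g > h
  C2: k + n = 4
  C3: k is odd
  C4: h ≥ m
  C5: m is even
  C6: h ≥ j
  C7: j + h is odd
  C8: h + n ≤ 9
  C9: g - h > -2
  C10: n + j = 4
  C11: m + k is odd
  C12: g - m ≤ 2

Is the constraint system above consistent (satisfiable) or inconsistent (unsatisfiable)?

Satisfiable

The assignment m = 4, n = 3, k = 1, j = 1, h = 4, g = 5 works:
  constraint 2 holds since k + n = 4.
  constraint 8 holds since h + n = 7.
  constraint 9 holds since g - h = 1.
The rest check out directly.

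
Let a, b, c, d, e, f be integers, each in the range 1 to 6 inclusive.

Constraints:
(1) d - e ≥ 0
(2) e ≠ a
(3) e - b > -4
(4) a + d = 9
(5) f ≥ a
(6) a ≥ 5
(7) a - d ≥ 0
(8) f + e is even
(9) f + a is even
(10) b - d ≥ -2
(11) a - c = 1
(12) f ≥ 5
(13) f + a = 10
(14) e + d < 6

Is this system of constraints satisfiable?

Satisfiable

The assignment a = 5, b = 2, c = 4, d = 4, e = 1, f = 5 works:
  constraint 1 holds since d - e = 3.
  constraint 3 holds since e - b = -1.
The rest check out directly.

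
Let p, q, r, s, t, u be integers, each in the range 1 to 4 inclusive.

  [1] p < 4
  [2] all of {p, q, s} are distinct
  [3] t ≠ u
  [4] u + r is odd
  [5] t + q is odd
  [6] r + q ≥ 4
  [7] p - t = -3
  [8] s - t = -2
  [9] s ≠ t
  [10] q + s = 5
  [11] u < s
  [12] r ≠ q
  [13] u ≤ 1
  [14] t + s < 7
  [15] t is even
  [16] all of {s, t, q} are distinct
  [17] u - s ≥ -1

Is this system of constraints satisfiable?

Satisfiable

Try p = 1, q = 3, r = 2, s = 2, t = 4, u = 1.
Check constraint 6: r + q = 5; constraint 7: p - t = -3; constraint 8: s - t = -2. The remaining constraints are straightforward to verify.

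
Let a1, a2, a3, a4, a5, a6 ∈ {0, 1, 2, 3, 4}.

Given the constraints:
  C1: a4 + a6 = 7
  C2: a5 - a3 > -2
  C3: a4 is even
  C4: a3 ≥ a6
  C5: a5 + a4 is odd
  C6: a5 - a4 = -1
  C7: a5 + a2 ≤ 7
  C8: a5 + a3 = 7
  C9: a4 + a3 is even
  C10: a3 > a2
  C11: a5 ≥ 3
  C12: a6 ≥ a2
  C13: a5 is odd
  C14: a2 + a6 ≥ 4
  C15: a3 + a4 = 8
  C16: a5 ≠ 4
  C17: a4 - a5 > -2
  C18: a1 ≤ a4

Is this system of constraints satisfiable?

Satisfiable

The assignment a1 = 0, a2 = 2, a3 = 4, a4 = 4, a5 = 3, a6 = 3 works:
  constraint 1 holds since a4 + a6 = 7.
  constraint 2 holds since a5 - a3 = -1.
  constraint 6 holds since a5 - a4 = -1.
The rest check out directly.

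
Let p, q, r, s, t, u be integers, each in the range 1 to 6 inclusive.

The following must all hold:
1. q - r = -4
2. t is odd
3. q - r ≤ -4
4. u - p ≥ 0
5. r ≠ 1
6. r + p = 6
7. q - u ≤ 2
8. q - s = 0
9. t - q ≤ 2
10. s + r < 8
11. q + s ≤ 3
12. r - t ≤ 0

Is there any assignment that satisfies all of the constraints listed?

Constraints 3, 9, and 12 give q − t ≥ -2, t − r ≥ 0, r − q ≥ 4.
Adding all 3 inequalities: the left sides telescope to 0, and the right sides sum to (-2) + 0 + 4 = 2. So 0 ≥ 2, which is false.

Unsatisfiable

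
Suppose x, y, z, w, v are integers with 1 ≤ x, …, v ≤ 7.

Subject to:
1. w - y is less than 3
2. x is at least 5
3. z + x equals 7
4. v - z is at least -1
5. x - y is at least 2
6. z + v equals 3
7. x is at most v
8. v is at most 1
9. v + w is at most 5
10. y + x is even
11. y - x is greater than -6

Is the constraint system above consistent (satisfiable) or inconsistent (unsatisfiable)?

Unsatisfiable

From constraints 2 and 7: v ≥ x and x ≥ 5, so v ≥ 5. From constraint 8: v ≤ 1. But 1 < 5, so no value of v works.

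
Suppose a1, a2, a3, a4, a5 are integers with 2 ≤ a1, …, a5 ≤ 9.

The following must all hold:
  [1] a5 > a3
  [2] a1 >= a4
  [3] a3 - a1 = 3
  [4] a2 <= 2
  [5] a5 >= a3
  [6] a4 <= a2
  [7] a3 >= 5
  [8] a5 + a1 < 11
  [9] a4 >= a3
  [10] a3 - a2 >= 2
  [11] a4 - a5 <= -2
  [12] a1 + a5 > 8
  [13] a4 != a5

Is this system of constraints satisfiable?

From constraints 7 and 9: a4 ≥ a3 and a3 ≥ 5, so a4 ≥ 5. From constraints 4 and 6: a4 ≤ a2 and a2 ≤ 2, so a4 ≤ 2. But 2 < 5, so no value of a4 works.

Unsatisfiable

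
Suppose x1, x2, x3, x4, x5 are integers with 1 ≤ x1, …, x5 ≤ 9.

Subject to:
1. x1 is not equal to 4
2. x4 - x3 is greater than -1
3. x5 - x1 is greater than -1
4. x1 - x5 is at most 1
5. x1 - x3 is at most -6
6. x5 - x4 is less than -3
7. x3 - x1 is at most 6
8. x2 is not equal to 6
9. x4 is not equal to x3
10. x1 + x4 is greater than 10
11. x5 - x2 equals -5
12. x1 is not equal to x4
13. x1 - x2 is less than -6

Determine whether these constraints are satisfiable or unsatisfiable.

Satisfiable

Setting (x1, x2, x3, x4, x5) = (2, 9, 8, 9, 4) satisfies everything: constraint 2: x4 - x3 = 1; constraint 3: x5 - x1 = 2; constraint 4: x1 - x5 = -2, and the others follow.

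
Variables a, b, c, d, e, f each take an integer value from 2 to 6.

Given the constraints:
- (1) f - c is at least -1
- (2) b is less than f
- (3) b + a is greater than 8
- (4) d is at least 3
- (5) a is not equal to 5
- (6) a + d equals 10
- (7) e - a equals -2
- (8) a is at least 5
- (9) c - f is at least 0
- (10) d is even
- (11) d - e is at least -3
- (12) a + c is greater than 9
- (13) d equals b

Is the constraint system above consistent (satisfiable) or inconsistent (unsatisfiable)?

Take a = 6, b = 4, c = 6, d = 4, e = 4, f = 6. Then constraint 1: f - c = 0; constraint 3: b + a = 10, and every other listed constraint is also met.

Satisfiable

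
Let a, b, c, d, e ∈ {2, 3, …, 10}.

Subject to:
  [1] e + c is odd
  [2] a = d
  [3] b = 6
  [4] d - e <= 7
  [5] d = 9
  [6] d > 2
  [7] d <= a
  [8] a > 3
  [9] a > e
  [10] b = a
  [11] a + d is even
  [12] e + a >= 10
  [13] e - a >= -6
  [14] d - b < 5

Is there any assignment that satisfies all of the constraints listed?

Unsatisfiable

Constraint 3 fixes b = 6 and constraint 5 fixes d = 9. Constraints 2 and 10 give b = a = d, so b = d. But 6 ≠ 9 — contradiction.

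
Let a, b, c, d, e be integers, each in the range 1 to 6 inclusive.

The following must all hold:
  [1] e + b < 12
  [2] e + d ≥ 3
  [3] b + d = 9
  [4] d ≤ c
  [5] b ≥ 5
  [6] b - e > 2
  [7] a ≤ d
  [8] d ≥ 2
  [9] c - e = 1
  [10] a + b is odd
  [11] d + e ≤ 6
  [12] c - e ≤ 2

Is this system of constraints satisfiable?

Take a = 1, b = 6, c = 4, d = 3, e = 3. Then constraint 1: e + b = 9; constraint 2: e + d = 6, and every other listed constraint is also met.

Satisfiable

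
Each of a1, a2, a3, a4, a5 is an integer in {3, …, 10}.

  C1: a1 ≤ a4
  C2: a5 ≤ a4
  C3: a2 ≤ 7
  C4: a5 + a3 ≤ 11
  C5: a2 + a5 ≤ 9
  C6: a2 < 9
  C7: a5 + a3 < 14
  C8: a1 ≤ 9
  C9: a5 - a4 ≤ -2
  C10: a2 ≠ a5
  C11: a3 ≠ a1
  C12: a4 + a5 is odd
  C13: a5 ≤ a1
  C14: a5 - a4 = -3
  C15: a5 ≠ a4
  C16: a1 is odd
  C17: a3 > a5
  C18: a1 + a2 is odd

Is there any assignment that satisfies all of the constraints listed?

Satisfiable

Take a1 = 5, a2 = 4, a3 = 6, a4 = 8, a5 = 5. Then constraint 4: a5 + a3 = 11; constraint 5: a2 + a5 = 9, and every other listed constraint is also met.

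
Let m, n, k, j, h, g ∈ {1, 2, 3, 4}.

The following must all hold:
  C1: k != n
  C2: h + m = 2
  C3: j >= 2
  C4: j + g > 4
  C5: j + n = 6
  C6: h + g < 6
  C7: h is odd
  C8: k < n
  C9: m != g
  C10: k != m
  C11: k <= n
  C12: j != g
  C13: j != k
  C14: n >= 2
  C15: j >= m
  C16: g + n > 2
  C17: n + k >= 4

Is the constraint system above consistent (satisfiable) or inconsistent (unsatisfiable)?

Take m = 1, n = 3, k = 2, j = 3, h = 1, g = 2. Then constraint 2: h + m = 2; constraint 4: j + g = 5; constraint 5: j + n = 6, and every other listed constraint is also met.

Satisfiable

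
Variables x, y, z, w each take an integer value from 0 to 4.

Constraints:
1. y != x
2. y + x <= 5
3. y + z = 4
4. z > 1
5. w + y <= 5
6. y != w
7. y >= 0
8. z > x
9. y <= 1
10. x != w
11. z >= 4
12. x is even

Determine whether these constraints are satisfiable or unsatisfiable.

Satisfiable

Setting (x, y, z, w) = (2, 0, 4, 4) satisfies everything: constraint 2: y + x = 2; constraint 3: y + z = 4, and the others follow.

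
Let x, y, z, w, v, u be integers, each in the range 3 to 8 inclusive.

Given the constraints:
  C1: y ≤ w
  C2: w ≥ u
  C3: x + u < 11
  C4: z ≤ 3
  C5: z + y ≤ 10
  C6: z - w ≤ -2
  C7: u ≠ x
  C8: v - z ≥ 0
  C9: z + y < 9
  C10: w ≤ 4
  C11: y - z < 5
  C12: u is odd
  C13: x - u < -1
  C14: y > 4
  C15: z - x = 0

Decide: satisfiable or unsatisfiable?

Unsatisfiable

From constraint 14: y ≥ 5. From constraints 1 and 10: y ≤ w and w ≤ 4, so y ≤ 4. But 4 < 5, so no value of y works.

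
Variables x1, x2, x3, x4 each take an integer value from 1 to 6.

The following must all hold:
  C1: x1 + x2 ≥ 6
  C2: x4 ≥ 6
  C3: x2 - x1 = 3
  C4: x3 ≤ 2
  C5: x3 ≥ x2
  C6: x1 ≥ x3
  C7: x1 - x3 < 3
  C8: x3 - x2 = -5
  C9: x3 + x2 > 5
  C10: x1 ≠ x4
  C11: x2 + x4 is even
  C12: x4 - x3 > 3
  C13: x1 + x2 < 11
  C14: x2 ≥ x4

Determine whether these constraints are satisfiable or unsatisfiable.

From constraints 2 and 14: x2 ≥ x4 and x4 ≥ 6, so x2 ≥ 6. From constraints 4 and 5: x2 ≤ x3 and x3 ≤ 2, so x2 ≤ 2. But 2 < 6, so no value of x2 works.

Unsatisfiable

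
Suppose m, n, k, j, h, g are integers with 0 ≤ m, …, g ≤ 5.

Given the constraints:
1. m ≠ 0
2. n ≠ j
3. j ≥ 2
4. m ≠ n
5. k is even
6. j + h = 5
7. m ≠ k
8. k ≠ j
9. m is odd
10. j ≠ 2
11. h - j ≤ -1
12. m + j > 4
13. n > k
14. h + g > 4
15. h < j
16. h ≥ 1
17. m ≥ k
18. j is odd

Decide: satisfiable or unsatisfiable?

Satisfiable

The assignment m = 3, n = 5, k = 0, j = 3, h = 2, g = 3 works:
  constraint 6 holds since j + h = 5.
  constraint 11 holds since h - j = -1.
The rest check out directly.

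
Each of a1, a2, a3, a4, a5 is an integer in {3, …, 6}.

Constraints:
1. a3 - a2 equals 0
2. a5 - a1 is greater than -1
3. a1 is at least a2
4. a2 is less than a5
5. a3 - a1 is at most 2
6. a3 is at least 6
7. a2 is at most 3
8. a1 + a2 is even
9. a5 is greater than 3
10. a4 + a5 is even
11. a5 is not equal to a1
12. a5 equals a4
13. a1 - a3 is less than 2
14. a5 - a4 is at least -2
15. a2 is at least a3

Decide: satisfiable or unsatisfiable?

From constraint 6: a3 ≥ 6. From constraints 7 and 15: a3 ≤ a2 and a2 ≤ 3, so a3 ≤ 3. But 3 < 6, so no value of a3 works.

Unsatisfiable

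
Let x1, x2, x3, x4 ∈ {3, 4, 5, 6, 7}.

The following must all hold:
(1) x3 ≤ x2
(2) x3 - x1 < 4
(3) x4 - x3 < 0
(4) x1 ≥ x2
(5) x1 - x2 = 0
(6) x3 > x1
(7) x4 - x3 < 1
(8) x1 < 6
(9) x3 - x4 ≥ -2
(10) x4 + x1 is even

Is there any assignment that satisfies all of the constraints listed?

Constraints 1, 4, and 6 give x1 < x3, x3 ≤ x2, x2 ≤ x1. Chaining: x1 < x3 ≤ x2 ≤ x1, which forces x1 < x1 — impossible.

Unsatisfiable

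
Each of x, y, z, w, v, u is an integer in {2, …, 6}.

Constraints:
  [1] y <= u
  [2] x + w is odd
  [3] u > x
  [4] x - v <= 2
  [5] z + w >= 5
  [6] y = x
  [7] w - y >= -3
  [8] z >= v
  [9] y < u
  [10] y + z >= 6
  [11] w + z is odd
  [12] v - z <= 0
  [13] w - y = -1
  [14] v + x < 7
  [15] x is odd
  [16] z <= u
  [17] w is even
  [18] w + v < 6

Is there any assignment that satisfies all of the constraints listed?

One satisfying assignment is x = 3, y = 3, z = 3, w = 2, v = 2, u = 5.
For the less obvious constraints — constraint 4: x - v = 1; constraint 5: z + w = 5 — and the others hold by inspection.

Satisfiable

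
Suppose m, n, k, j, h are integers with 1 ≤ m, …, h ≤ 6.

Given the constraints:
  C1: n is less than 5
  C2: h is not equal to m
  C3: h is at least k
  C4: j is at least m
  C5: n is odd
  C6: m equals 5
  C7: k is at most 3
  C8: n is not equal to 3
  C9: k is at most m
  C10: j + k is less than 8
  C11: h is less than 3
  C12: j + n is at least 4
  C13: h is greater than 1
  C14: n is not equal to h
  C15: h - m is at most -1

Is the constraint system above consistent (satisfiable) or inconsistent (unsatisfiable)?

Take m = 5, n = 1, k = 1, j = 5, h = 2. Then constraint 10: j + k = 6; constraint 12: j + n = 6; constraint 15: h - m = -3, and every other listed constraint is also met.

Satisfiable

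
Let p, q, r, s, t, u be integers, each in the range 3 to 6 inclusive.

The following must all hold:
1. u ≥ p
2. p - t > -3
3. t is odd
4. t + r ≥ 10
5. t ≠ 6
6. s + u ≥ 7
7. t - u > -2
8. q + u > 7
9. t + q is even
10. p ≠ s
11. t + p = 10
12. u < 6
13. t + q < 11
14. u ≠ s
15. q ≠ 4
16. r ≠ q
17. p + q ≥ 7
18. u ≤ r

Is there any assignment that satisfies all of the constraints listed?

Satisfiable

The assignment p = 5, q = 3, r = 5, s = 3, t = 5, u = 5 works:
  constraint 2 holds since p - t = 0.
  constraint 4 holds since t + r = 10.
The rest check out directly.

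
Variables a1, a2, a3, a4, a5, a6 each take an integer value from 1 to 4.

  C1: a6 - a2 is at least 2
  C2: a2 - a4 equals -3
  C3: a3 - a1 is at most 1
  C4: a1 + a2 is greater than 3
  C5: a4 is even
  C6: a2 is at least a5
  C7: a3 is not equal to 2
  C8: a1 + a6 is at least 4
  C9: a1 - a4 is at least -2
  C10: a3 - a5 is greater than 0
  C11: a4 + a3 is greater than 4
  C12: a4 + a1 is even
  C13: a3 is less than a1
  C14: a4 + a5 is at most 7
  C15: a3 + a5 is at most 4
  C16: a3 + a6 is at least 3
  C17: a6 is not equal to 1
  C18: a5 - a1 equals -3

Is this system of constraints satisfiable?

Satisfiable

Take a1 = 4, a2 = 1, a3 = 3, a4 = 4, a5 = 1, a6 = 3. Then constraint 1: a6 - a2 = 2; constraint 2: a2 - a4 = -3, and every other listed constraint is also met.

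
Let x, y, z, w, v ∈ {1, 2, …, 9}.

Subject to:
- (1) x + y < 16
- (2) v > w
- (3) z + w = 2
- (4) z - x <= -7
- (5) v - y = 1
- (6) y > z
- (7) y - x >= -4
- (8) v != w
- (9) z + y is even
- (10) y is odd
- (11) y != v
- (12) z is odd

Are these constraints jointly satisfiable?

Satisfiable

Setting (x, y, z, w, v) = (9, 5, 1, 1, 6) satisfies everything: constraint 1: x + y = 14; constraint 3: z + w = 2, and the others follow.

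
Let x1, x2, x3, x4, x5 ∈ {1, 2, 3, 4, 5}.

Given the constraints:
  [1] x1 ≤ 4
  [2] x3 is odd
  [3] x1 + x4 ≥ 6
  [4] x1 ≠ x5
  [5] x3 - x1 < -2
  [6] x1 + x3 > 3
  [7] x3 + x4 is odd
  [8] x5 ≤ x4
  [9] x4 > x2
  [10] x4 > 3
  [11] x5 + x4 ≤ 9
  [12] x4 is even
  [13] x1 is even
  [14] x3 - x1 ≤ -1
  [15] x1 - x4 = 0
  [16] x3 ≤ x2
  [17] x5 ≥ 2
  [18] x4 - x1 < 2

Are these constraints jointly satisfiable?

One satisfying assignment is x1 = 4, x2 = 1, x3 = 1, x4 = 4, x5 = 2.
For the less obvious constraints — constraint 3: x1 + x4 = 8; constraint 5: x3 - x1 = -3 — and the others hold by inspection.

Satisfiable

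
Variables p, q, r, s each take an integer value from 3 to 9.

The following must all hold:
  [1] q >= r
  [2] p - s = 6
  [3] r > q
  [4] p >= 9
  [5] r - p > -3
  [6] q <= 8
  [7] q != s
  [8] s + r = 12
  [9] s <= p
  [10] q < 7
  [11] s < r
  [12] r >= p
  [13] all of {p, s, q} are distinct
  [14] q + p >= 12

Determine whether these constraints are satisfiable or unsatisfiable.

Unsatisfiable

From constraints 4 and 12: r ≥ p and p ≥ 9, so r ≥ 9. From constraints 1 and 6: r ≤ q and q ≤ 8, so r ≤ 8. But 8 < 9, so no value of r works.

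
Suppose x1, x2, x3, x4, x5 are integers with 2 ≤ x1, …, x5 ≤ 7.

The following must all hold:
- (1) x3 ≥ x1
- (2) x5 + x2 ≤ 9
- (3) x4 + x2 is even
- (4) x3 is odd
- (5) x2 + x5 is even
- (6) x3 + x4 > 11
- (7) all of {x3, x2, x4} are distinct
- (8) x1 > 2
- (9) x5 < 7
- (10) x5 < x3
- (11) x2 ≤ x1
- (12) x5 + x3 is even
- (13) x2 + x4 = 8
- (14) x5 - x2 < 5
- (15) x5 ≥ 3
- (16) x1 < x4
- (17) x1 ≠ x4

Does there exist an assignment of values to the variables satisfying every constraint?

Satisfiable

Try x1 = 3, x2 = 3, x3 = 7, x4 = 5, x5 = 5.
Check constraint 2: x5 + x2 = 8; constraint 6: x3 + x4 = 12. The remaining constraints are straightforward to verify.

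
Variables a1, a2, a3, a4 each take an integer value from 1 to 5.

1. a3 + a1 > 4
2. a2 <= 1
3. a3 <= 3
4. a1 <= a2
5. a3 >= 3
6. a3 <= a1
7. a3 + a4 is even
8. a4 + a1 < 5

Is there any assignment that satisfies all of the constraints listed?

Unsatisfiable

From constraints 5 and 6: a1 ≥ a3 and a3 ≥ 3, so a1 ≥ 3. From constraints 2 and 4: a1 ≤ a2 and a2 ≤ 1, so a1 ≤ 1. But 1 < 3, so no value of a1 works.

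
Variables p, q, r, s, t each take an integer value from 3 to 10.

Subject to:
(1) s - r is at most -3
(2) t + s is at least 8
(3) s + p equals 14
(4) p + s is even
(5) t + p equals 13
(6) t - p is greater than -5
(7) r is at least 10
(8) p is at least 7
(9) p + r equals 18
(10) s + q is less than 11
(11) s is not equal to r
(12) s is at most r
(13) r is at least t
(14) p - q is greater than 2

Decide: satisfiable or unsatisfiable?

Try p = 8, q = 4, r = 10, s = 6, t = 5.
Check constraint 1: s - r = -4; constraint 2: t + s = 11. The remaining constraints are straightforward to verify.

Satisfiable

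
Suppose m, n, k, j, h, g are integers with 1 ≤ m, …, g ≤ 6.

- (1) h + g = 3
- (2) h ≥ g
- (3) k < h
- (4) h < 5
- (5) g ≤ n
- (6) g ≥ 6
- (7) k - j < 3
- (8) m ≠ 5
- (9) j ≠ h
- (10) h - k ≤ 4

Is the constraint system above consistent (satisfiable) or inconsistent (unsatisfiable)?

From constraints 2 and 6: h ≥ g and g ≥ 6, so h ≥ 6. From constraint 4: h ≤ 4. But 4 < 6, so no value of h works.

Unsatisfiable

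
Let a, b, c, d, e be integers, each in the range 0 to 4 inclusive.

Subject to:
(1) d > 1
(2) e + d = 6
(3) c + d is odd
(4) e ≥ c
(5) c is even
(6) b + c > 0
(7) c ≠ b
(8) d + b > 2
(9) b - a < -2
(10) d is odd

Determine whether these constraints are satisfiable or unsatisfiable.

Satisfiable

Try a = 3, b = 0, c = 2, d = 3, e = 3.
Check constraint 2: e + d = 6; constraint 6: b + c = 2; constraint 8: d + b = 3. The remaining constraints are straightforward to verify.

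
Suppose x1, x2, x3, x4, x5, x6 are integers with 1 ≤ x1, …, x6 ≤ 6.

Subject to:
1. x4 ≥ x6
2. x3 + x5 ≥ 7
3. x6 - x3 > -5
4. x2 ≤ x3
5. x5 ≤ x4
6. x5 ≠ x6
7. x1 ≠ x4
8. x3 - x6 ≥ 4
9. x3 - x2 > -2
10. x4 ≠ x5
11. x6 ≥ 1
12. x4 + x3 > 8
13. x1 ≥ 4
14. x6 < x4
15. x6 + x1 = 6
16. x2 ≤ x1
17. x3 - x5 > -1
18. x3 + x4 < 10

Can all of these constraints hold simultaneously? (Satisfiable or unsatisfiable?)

Satisfiable

Setting (x1, x2, x3, x4, x5, x6) = (5, 5, 5, 4, 3, 1) satisfies everything: constraint 2: x3 + x5 = 8; constraint 3: x6 - x3 = -4; constraint 8: x3 - x6 = 4, and the others follow.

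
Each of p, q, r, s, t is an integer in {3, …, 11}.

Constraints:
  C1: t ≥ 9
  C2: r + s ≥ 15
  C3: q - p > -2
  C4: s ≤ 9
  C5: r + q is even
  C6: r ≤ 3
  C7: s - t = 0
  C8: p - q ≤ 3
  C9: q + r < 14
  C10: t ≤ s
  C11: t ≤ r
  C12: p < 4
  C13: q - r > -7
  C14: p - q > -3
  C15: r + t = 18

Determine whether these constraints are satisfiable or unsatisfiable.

From constraint 1: t ≥ 9. From constraints 6 and 11: t ≤ r and r ≤ 3, so t ≤ 3. But 3 < 9, so no value of t works.

Unsatisfiable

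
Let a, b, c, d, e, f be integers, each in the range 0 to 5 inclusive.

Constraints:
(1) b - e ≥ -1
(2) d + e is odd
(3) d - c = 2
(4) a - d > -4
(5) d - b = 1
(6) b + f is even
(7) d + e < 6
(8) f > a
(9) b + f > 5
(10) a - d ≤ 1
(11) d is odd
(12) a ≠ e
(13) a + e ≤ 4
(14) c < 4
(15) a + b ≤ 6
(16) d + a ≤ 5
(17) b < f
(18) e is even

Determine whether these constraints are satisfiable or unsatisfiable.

One satisfying assignment is a = 1, b = 2, c = 1, d = 3, e = 2, f = 4.
For the less obvious constraints — constraint 1: b - e = 0; constraint 3: d - c = 2; constraint 4: a - d = -2 — and the others hold by inspection.

Satisfiable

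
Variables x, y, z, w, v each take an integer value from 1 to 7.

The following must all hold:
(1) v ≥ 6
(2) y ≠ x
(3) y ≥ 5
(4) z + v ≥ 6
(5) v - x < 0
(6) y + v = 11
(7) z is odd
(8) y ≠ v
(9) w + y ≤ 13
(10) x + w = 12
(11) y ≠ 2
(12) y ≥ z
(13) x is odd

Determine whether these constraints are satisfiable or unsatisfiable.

Satisfiable

The assignment x = 7, y = 5, z = 3, w = 5, v = 6 works:
  constraint 4 holds since z + v = 9.
  constraint 5 holds since v - x = -1.
The rest check out directly.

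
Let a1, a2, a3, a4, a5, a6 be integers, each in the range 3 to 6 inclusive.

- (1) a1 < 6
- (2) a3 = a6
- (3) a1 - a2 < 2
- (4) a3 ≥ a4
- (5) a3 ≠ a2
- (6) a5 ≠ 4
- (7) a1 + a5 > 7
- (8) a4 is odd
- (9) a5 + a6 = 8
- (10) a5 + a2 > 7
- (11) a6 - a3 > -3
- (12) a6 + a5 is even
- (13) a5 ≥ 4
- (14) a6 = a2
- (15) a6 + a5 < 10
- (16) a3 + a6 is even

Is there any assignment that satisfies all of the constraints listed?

From constraints 2 and 14, a3 = a6 = a2, so a3 = a2. But constraint 5 says a3 ≠ a2. Contradiction.

Unsatisfiable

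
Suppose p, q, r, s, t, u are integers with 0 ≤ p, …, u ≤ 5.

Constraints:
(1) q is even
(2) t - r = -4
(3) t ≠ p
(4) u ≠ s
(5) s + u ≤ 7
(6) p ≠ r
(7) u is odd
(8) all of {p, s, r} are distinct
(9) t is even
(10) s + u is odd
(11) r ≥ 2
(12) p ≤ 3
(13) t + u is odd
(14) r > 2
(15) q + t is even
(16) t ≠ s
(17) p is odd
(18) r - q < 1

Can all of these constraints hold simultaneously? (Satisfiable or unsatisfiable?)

Setting (p, q, r, s, t, u) = (3, 4, 4, 2, 0, 5) satisfies everything: constraint 2: t - r = -4; constraint 5: s + u = 7, and the others follow.

Satisfiable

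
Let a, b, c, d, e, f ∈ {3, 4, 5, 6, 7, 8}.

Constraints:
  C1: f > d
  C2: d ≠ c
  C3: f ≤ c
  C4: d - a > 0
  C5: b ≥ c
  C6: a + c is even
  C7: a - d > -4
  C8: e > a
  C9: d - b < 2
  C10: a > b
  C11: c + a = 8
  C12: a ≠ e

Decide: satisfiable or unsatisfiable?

Constraints 1, 3, 4, 5, and 10 give d < f, f ≤ c, c ≤ b, b < a, a < d. Chaining: d < f ≤ c ≤ b < a < d, which forces d < d — impossible.

Unsatisfiable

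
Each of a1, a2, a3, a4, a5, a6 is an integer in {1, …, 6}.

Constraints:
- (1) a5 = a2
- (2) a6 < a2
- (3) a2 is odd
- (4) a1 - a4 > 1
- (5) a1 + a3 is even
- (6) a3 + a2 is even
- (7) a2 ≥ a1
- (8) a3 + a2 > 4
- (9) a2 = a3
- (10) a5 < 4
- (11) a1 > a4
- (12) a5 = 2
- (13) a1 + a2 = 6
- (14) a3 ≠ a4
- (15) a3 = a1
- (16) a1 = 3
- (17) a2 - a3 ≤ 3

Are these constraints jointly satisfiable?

Constraint 12 fixes a5 = 2 and constraint 16 fixes a1 = 3. Constraints 1, 9, and 15 give a5 = a2 = a3 = a1, so a5 = a1. But 2 ≠ 3 — contradiction.

Unsatisfiable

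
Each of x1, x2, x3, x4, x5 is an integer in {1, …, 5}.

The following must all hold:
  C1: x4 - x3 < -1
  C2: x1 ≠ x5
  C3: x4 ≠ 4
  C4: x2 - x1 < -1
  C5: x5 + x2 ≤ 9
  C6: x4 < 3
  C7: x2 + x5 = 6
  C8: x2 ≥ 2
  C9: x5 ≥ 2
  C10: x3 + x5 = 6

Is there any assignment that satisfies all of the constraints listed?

The assignment x1 = 5, x2 = 3, x3 = 3, x4 = 1, x5 = 3 works:
  constraint 1 holds since x4 - x3 = -2.
  constraint 4 holds since x2 - x1 = -2.
The rest check out directly.

Satisfiable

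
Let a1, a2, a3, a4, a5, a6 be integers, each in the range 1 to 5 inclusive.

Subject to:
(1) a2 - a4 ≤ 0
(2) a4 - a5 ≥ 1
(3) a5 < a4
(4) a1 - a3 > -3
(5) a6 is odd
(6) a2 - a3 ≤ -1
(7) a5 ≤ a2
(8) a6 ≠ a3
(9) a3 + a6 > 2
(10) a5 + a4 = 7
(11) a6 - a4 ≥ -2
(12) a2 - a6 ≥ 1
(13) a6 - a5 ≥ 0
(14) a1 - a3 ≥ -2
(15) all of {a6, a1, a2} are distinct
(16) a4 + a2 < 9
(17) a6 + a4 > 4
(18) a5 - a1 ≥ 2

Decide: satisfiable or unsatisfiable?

Unsatisfiable

Constraints 2, 6, 11, 12, 14, and 18 give a6 − a4 ≥ -2, a4 − a5 ≥ 1, a5 − a1 ≥ 2, a1 − a3 ≥ -2, a3 − a2 ≥ 1, a2 − a6 ≥ 1.
Adding all 6 inequalities: the left sides telescope to 0, and the right sides sum to (-2) + 1 + 2 + (-2) + 1 + 1 = 1. So 0 ≥ 1, which is false.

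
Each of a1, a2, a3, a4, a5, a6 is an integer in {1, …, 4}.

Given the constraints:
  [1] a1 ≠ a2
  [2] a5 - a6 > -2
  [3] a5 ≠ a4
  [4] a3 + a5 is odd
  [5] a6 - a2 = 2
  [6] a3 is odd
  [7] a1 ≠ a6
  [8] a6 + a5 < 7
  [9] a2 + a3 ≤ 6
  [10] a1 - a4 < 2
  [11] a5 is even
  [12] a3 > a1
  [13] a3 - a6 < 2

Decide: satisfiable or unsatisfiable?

Satisfiable

Setting (a1, a2, a3, a4, a5, a6) = (2, 1, 3, 1, 2, 3) satisfies everything: constraint 2: a5 - a6 = -1; constraint 5: a6 - a2 = 2; constraint 8: a6 + a5 = 5, and the others follow.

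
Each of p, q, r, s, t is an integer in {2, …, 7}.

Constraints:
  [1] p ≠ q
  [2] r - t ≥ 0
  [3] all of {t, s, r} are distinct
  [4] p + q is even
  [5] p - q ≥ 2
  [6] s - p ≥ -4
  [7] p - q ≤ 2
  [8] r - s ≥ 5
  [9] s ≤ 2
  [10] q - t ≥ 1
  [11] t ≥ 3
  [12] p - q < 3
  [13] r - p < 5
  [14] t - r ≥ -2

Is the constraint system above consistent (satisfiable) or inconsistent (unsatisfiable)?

Constraints 5, 6, 8, 10, and 14 give s − p ≥ -4, p − q ≥ 2, q − t ≥ 1, t − r ≥ -2, r − s ≥ 5.
Adding all 5 inequalities: the left sides telescope to 0, and the right sides sum to (-4) + 2 + 1 + (-2) + 5 = 2. So 0 ≥ 2, which is false.

Unsatisfiable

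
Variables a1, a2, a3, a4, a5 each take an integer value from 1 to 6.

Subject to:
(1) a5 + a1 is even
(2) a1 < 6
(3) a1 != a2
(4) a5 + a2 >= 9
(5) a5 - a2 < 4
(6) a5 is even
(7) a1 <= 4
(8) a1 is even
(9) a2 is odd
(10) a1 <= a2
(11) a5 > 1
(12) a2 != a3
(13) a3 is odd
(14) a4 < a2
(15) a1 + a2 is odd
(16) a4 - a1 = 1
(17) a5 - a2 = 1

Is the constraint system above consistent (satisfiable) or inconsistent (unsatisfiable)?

Satisfiable

Setting (a1, a2, a3, a4, a5) = (2, 5, 3, 3, 6) satisfies everything: constraint 4: a5 + a2 = 11; constraint 5: a5 - a2 = 1, and the others follow.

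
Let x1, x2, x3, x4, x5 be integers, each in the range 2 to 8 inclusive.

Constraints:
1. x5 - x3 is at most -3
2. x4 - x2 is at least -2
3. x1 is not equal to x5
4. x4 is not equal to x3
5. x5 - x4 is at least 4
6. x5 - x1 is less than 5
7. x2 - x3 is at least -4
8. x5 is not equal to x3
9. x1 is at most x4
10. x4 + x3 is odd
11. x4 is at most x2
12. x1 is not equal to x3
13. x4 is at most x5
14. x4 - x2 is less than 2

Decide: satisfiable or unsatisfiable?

Constraints 1, 2, 5, and 7 give x2 − x3 ≥ -4, x3 − x5 ≥ 3, x5 − x4 ≥ 4, x4 − x2 ≥ -2.
Adding all 4 inequalities: the left sides telescope to 0, and the right sides sum to (-4) + 3 + 4 + (-2) = 1. So 0 ≥ 1, which is false.

Unsatisfiable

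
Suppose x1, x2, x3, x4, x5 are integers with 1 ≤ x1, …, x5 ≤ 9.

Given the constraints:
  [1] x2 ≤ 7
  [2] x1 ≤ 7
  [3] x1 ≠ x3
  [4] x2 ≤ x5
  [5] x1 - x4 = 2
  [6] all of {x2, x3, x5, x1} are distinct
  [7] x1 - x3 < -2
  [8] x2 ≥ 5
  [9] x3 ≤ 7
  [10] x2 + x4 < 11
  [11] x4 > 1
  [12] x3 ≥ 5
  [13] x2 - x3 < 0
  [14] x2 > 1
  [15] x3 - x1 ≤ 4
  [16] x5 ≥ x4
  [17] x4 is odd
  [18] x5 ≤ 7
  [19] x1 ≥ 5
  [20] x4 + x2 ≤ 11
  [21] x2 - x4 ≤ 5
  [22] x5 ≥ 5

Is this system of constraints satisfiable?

Unsatisfiable

Constraints 1, 2, 8, 9, 12, 18, 19, and 22 confine each of x2, x3, x5, x1 to the 3 values {5, …, 7}.
Constraint 6 requires all 4 of them to be distinct, but only 3 values are available — impossible by the pigeonhole principle.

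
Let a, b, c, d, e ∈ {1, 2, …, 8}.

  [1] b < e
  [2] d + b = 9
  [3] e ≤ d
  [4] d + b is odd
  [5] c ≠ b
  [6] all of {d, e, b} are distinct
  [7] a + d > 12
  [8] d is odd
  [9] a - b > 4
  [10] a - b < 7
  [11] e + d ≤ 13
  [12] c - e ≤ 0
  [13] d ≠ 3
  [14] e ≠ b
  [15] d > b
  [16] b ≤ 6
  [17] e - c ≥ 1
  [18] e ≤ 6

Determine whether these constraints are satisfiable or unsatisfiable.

The assignment a = 7, b = 2, c = 5, d = 7, e = 6 works:
  constraint 2 holds since d + b = 9.
  constraint 7 holds since a + d = 14.
The rest check out directly.

Satisfiable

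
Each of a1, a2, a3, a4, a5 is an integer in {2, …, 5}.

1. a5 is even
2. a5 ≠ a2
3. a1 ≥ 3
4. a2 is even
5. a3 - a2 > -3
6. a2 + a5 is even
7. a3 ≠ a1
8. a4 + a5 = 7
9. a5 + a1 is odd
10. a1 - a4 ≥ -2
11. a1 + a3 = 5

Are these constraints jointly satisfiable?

Satisfiable

The assignment a1 = 3, a2 = 4, a3 = 2, a4 = 5, a5 = 2 works:
  constraint 5 holds since a3 - a2 = -2.
  constraint 8 holds since a4 + a5 = 7.
  constraint 10 holds since a1 - a4 = -2.
The rest check out directly.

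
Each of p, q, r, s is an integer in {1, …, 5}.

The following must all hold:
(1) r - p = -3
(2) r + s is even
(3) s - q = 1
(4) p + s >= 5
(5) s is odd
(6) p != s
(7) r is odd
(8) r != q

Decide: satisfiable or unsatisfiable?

Take p = 4, q = 2, r = 1, s = 3. Then constraint 1: r - p = -3; constraint 3: s - q = 1, and every other listed constraint is also met.

Satisfiable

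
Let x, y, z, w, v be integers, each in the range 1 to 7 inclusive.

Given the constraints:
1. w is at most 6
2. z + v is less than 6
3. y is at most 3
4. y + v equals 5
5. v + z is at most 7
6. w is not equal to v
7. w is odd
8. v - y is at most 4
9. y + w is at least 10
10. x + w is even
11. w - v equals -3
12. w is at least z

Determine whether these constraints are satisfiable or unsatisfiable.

From constraint 3: y ≤ 3. From constraint 1: w ≤ 6. Hence y + w ≤ 9. But constraint 9 requires y + w ≥ 10, and 10 > 9. Contradiction.

Unsatisfiable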